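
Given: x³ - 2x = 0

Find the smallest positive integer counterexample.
Testing positive integers:
x = 1: LHS = 1³ - 2·1 = -1; -1 = 0 — FAILS  ← smallest positive counterexample

Answer: x = 1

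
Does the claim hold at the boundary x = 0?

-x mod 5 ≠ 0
x = 0: LHS = (-0) mod 5 = 0 mod 5 = 0; 0 ≠ 0 — FAILS

The relation fails at x = 0, so x = 0 is a counterexample.

Answer: No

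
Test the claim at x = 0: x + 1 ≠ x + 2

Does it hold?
x = 0: LHS = 0 + 1 = 1, RHS = 0 + 2 = 2; 1 ≠ 2 — holds

The relation is satisfied at x = 0.

Answer: Yes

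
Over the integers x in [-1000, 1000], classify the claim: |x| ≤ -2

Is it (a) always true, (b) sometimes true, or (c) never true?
An absolute value is never negative, so the left side is ≥ 0 for every x, while the right side is -2. Tightest case in [-1000, 1000] is x = 0:
x = 0: LHS = |0| = 0; 0 ≤ -2 — FAILS
Hence LHS − RHS is never zero or negative, i.e. LHS > RHS throughout, so the claimed relation (≤) fails for every integer in [-1000, 1000].

No integer in the range satisfies it.

Answer: Never true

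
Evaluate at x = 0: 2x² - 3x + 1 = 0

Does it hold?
x = 0: LHS = 2·0² - 3·0 + 1 = 1; 1 = 0 — FAILS

The relation fails at x = 0, so x = 0 is a counterexample.

Answer: No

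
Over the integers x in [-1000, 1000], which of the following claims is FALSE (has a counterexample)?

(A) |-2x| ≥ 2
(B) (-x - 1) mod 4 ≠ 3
(A) x = 0: LHS = |-2·0| = |0| = 0; 0 ≥ 2 — FAILS
(B) x = 0: LHS = (-0 - 1) mod 4 = (-1) mod 4 = 3; 3 ≠ 3 — FAILS

Answer: Both A and B are false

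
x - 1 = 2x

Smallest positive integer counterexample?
Testing positive integers:
x = 1: LHS = 1 - 1 = 0, RHS = 2·1 = 2; 0 = 2 — FAILS  ← smallest positive counterexample

Answer: x = 1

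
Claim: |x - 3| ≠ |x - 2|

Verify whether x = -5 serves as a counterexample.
Substitute x = -5 into the relation:
x = -5: LHS = |(-5) - 3| = |-8| = 8, RHS = |(-5) - 2| = |-7| = 7; 8 ≠ 7 — holds

The relation holds at x = -5, so it is not a counterexample.

Answer: No, x = -5 is not a counterexample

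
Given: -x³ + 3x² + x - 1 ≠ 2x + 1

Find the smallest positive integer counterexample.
Testing positive integers:
x = 1: LHS = -1³ + 3·1² + 1 - 1 = 2, RHS = 2·1 + 1 = 3; 2 ≠ 3 — holds
x = 2: LHS = -2³ + 3·2² + 2 - 1 = 5, RHS = 2·2 + 1 = 5; 5 ≠ 5 — FAILS  ← smallest positive counterexample

Answer: x = 2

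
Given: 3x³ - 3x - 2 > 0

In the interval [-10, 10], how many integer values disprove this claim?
Counterexamples in [-10, 10]: {-10, -9, -8, -7, -6, -5, -4, -3, -2, -1, 0, 1}.

Counting them gives 12 values.

Answer: 12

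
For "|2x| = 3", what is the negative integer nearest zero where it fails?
Testing negative integers from -1 downward:
x = -1: LHS = |2·(-1)| = |-2| = 2; 2 = 3 — FAILS  ← closest negative counterexample to 0

Answer: x = -1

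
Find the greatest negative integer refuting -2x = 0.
Testing negative integers from -1 downward:
x = -1: LHS = -2·(-1) = 2; 2 = 0 — FAILS  ← closest negative counterexample to 0

Answer: x = -1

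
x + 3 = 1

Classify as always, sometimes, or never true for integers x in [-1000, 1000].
Holds at x = -2: LHS = (-2) + 3 = 1; 1 = 1 — holds
Fails at x = 0: LHS = 0 + 3 = 3; 3 = 1 — FAILS
It is satisfied by some integers in the range but not all.

Answer: Sometimes true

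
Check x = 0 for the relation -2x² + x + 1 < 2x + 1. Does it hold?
x = 0: LHS = -2·0² + 0 + 1 = 1, RHS = 2·0 + 1 = 1; 1 < 1 — FAILS

The relation fails at x = 0, so x = 0 is a counterexample.

Answer: No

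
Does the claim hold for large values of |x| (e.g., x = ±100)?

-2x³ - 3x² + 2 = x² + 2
x = 100: LHS = -2·100³ - 3·100² + 2 = -2029998, RHS = 100² + 2 = 10002; -2029998 = 10002 — FAILS
x = -100: LHS = -2·(-100)³ - 3·(-100)² + 2 = 1970002, RHS = (-100)² + 2 = 10002; 1970002 = 10002 — FAILS

Answer: No, fails for both x = 100 and x = -100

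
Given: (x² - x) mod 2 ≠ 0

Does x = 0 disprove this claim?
Substitute x = 0 into the relation:
x = 0: LHS = (0² - 0) mod 2 = 0 mod 2 = 0; 0 ≠ 0 — FAILS

Since the claim fails at x = 0, this value is a counterexample.

Answer: Yes, x = 0 is a counterexample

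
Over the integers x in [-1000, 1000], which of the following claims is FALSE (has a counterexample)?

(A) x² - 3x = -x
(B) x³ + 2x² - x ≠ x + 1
(A) x = 1: LHS = 1² - 3·1 = -2; -2 = -1 — FAILS
(B) x = 1: LHS = 1³ + 2·1² - 1 = 2, RHS = 1 + 1 = 2; 2 ≠ 2 — FAILS

Answer: Both A and B are false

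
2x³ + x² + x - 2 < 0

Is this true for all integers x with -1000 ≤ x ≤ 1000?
The claim fails at x = 1:
x = 1: LHS = 2·1³ + 1² + 1 - 2 = 2; 2 < 0 — FAILS

Because a single integer refutes it, the statement is false.

Answer: False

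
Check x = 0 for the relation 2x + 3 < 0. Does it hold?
x = 0: LHS = 2·0 + 3 = 3; 3 < 0 — FAILS

The relation fails at x = 0, so x = 0 is a counterexample.

Answer: No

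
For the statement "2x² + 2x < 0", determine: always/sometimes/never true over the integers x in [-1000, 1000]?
Over all integers in [-1000, 1000], LHS − RHS is smallest at x = 0, where it equals 0:
x = 0: LHS = 2·0² + 2·0 = 0; 0 < 0 — FAILS
At the ends of the range:
x = -1000: LHS = 2·(-1000)² + 2·(-1000) = 1998000; 1998000 < 0 — FAILS
x = 1000: LHS = 2·1000² + 2·1000 = 2002000; 2002000 < 0 — FAILS
Hence LHS − RHS is never negative, i.e. LHS ≥ RHS throughout, so the claimed relation (<) fails for every integer in [-1000, 1000].

No integer in the range satisfies it.

Answer: Never true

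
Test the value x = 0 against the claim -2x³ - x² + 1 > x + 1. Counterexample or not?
Substitute x = 0 into the relation:
x = 0: LHS = -2·0³ - 0² + 1 = 1, RHS = 0 + 1 = 1; 1 > 1 — FAILS

Since the claim fails at x = 0, this value is a counterexample.

Answer: Yes, x = 0 is a counterexample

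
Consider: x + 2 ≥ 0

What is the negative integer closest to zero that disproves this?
Testing negative integers from -1 downward:
x = -1: LHS = (-1) + 2 = 1; 1 ≥ 0 — holds
x = -2: LHS = (-2) + 2 = 0; 0 ≥ 0 — holds
x = -3: LHS = (-3) + 2 = -1; -1 ≥ 0 — FAILS  ← closest negative counterexample to 0

Answer: x = -3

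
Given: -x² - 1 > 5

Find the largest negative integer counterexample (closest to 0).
Testing negative integers from -1 downward:
x = -1: LHS = -(-1)² - 1 = -2; -2 > 5 — FAILS  ← closest negative counterexample to 0

Answer: x = -1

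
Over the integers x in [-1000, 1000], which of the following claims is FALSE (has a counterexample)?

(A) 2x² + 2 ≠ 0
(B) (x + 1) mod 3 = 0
(A) Over all integers in [-1000, 1000], LHS − RHS is always positive; it is smallest at x = 0, where it equals 2:
x = 0: LHS = 2·0² + 2 = 2; 2 ≠ 0 — holds
At the ends of the range:
x = -1000: LHS = 2·(-1000)² + 2 = 2000002; 2000002 ≠ 0 — holds
x = 1000: LHS = 2·1000² + 2 = 2000002; 2000002 ≠ 0 — holds
Hence LHS − RHS is never 0, i.e. the two sides are never equal, so the relation holds for every integer in [-1000, 1000].

(B) x = 0: LHS = (0 + 1) mod 3 = 1 mod 3 = 1; 1 = 0 — FAILS

Only (B) has a counterexample.

Answer: B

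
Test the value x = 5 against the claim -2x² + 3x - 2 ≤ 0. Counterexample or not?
Substitute x = 5 into the relation:
x = 5: LHS = -2·5² + 3·5 - 2 = -37; -37 ≤ 0 — holds

The relation holds at x = 5, so it is not a counterexample.

Answer: No, x = 5 is not a counterexample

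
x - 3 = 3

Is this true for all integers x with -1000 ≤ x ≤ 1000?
The claim fails at x = 0:
x = 0: LHS = 0 - 3 = -3; -3 = 3 — FAILS

Because a single integer refutes it, the statement is false.

Answer: False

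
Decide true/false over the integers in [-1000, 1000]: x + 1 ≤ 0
The claim fails at x = 0:
x = 0: LHS = 0 + 1 = 1; 1 ≤ 0 — FAILS

Because a single integer refutes it, the statement is false.

Answer: False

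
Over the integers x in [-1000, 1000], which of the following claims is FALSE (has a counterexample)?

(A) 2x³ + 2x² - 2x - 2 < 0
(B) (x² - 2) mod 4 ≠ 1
(A) x = 1: LHS = 2·1³ + 2·1² - 2·1 - 2 = 0; 0 < 0 — FAILS

(B) For a polynomial with integer coefficients, its value mod 4 depends only on x mod 4, so it suffices to check one representative of each residue class, x = 0, 1, 2, 3:
x = 0: LHS = (0² - 2) mod 4 = (-2) mod 4 = 2; 2 ≠ 1 — holds
x = 1: LHS = (1² - 2) mod 4 = (-1) mod 4 = 3; 3 ≠ 1 — holds
x = 2: LHS = (2² - 2) mod 4 = 2 mod 4 = 2; 2 ≠ 1 — holds
x = 3: LHS = (3² - 2) mod 4 = 7 mod 4 = 3; 3 ≠ 1 — holds
The relation holds in every residue class, so the relation holds for every integer in [-1000, 1000].

Only (A) has a counterexample.

Answer: A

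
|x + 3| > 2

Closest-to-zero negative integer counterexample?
Testing negative integers from -1 downward:
x = -1: LHS = |(-1) + 3| = |2| = 2; 2 > 2 — FAILS  ← closest negative counterexample to 0

Answer: x = -1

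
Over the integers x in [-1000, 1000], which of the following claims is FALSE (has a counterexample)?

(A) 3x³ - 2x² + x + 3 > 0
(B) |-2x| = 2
(A) x = -1: LHS = 3·(-1)³ - 2·(-1)² + (-1) + 3 = -3; -3 > 0 — FAILS
(B) x = 0: LHS = |-2·0| = |0| = 0; 0 = 2 — FAILS

Answer: Both A and B are false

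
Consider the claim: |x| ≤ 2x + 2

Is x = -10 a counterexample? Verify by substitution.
Substitute x = -10 into the relation:
x = -10: LHS = |-10| = 10, RHS = 2·(-10) + 2 = -18; 10 ≤ -18 — FAILS

Since the claim fails at x = -10, this value is a counterexample.

Answer: Yes, x = -10 is a counterexample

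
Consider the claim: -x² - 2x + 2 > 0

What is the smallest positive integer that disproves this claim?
Testing positive integers:
x = 1: LHS = -1² - 2·1 + 2 = -1; -1 > 0 — FAILS  ← smallest positive counterexample

Answer: x = 1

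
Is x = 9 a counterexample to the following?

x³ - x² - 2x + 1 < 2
Substitute x = 9 into the relation:
x = 9: LHS = 9³ - 9² - 2·9 + 1 = 631; 631 < 2 — FAILS

Since the claim fails at x = 9, this value is a counterexample.

Answer: Yes, x = 9 is a counterexample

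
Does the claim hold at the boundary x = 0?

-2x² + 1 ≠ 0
x = 0: LHS = -2·0² + 1 = 1; 1 ≠ 0 — holds

The relation is satisfied at x = 0.

Answer: Yes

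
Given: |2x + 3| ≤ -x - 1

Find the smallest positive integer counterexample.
Testing positive integers:
x = 1: LHS = |2·1 + 3| = |5| = 5, RHS = -1 - 1 = -2; 5 ≤ -2 — FAILS  ← smallest positive counterexample

Answer: x = 1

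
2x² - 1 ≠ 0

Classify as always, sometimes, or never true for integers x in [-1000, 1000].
Track d = LHS − RHS over the integers in [-1000, 1000]. Equality would need d = 0, but d changes sign only between consecutive integers, jumping over 0:
x = -1: LHS = 2·(-1)² - 1 = 1; 1 ≠ 0 — holds  (d = 1)
x = 0: LHS = 2·0² - 1 = -1; -1 ≠ 0 — holds  (d = -1)
x = 0: LHS = 2·0² - 1 = -1; -1 ≠ 0 — holds  (d = -1)
x = 1: LHS = 2·1² - 1 = 1; 1 ≠ 0 — holds  (d = 1)
Away from these crossings d keeps a constant sign, and checking every integer in [-1000, 1000] confirms d ≠ 0 throughout. Hence the two sides are never equal, so the relation holds for every integer in [-1000, 1000].

No counterexample exists.

Answer: Always true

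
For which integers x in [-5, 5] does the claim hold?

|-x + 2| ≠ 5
Holds for: {-5, -4, -2, -1, 0, 1, 2, 3, 4, 5}
Fails for: {-3}

Answer: {-5, -4, -2, -1, 0, 1, 2, 3, 4, 5}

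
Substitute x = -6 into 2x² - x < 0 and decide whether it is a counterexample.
Substitute x = -6 into the relation:
x = -6: LHS = 2·(-6)² - (-6) = 78; 78 < 0 — FAILS

Since the claim fails at x = -6, this value is a counterexample.

Answer: Yes, x = -6 is a counterexample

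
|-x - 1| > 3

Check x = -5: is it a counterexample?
Substitute x = -5 into the relation:
x = -5: LHS = |-(-5) - 1| = |4| = 4; 4 > 3 — holds

The claim holds here, so x = -5 is not a counterexample. (A counterexample exists elsewhere, e.g. x = 0.)

Answer: No, x = -5 is not a counterexample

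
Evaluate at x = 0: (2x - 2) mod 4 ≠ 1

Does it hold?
x = 0: LHS = (2·0 - 2) mod 4 = (-2) mod 4 = 2; 2 ≠ 1 — holds

The relation is satisfied at x = 0.

Answer: Yes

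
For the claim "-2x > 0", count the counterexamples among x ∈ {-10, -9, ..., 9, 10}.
Counterexamples in [-10, 10]: {0, 1, 2, 3, 4, 5, 6, 7, 8, 9, 10}.

Counting them gives 11 values.

Answer: 11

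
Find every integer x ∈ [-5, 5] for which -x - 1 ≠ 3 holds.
Holds for: {-5, -3, -2, -1, 0, 1, 2, 3, 4, 5}
Fails for: {-4}

Answer: {-5, -3, -2, -1, 0, 1, 2, 3, 4, 5}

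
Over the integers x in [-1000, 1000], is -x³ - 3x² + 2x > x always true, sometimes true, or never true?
Holds at x = -4: LHS = -(-4)³ - 3·(-4)² + 2·(-4) = 8; 8 > -4 — holds
Fails at x = 0: LHS = -0³ - 3·0² + 2·0 = 0; 0 > 0 — FAILS
It is satisfied by some integers in the range but not all.

Answer: Sometimes true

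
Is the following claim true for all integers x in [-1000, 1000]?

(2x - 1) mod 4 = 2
The claim fails at x = 0:
x = 0: LHS = (2·0 - 1) mod 4 = (-1) mod 4 = 3; 3 = 2 — FAILS

Because a single integer refutes it, the statement is false.

Answer: False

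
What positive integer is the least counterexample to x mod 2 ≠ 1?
Testing positive integers:
x = 1: LHS = 1 mod 2 = 1; 1 ≠ 1 — FAILS  ← smallest positive counterexample

Answer: x = 1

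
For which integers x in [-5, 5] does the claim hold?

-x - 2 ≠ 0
Holds for: {-5, -4, -3, -1, 0, 1, 2, 3, 4, 5}
Fails for: {-2}

Answer: {-5, -4, -3, -1, 0, 1, 2, 3, 4, 5}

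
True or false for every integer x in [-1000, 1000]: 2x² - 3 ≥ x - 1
The claim fails at x = 0:
x = 0: LHS = 2·0² - 3 = -3, RHS = 0 - 1 = -1; -3 ≥ -1 — FAILS

Because a single integer refutes it, the statement is false.

Answer: False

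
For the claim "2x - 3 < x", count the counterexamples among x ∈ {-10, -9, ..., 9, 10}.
Counterexamples in [-10, 10]: {3, 4, 5, 6, 7, 8, 9, 10}.

Counting them gives 8 values.

Answer: 8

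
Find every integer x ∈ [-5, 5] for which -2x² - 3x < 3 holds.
Over all integers in [-5, 5], LHS − RHS is largest at x = -1, where it equals -2:
x = -1: LHS = -2·(-1)² - 3·(-1) = 1; 1 < 3 — holds
At the ends of the range:
x = -5: LHS = -2·(-5)² - 3·(-5) = -35; -35 < 3 — holds
x = 5: LHS = -2·5² - 3·5 = -65; -65 < 3 — holds
Hence LHS − RHS is never zero or positive, i.e. LHS < RHS throughout, so the relation holds for every integer in [-5, 5].

Answer: All integers in [-5, 5]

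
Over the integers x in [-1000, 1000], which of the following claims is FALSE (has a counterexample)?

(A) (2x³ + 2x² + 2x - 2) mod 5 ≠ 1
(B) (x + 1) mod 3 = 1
(A) x = -1: LHS = (2·(-1)³ + 2·(-1)² + 2·(-1) - 2) mod 5 = (-4) mod 5 = 1; 1 ≠ 1 — FAILS
(B) x = 1: LHS = (1 + 1) mod 3 = 2 mod 3 = 2; 2 = 1 — FAILS

Answer: Both A and B are false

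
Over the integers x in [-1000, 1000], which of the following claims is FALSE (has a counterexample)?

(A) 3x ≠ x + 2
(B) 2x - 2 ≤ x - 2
(A) x = 1: LHS = 3·1 = 3, RHS = 1 + 2 = 3; 3 ≠ 3 — FAILS
(B) x = 1: LHS = 2·1 - 2 = 0, RHS = 1 - 2 = -1; 0 ≤ -1 — FAILS

Answer: Both A and B are false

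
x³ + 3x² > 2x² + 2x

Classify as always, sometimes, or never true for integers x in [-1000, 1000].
Holds at x = -1: LHS = (-1)³ + 3·(-1)² = 2, RHS = 2·(-1)² + 2·(-1) = 0; 2 > 0 — holds
Fails at x = 0: LHS = 0³ + 3·0² = 0, RHS = 2·0² + 2·0 = 0; 0 > 0 — FAILS
It is satisfied by some integers in the range but not all.

Answer: Sometimes true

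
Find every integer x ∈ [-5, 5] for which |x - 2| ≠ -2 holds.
An absolute value is never negative, so the left side is ≥ 0 for every x, while the right side is -2. Tightest case in [-5, 5] is x = 2:
x = 2: LHS = |2 - 2| = |0| = 0; 0 ≠ -2 — holds
Hence LHS − RHS is never 0, i.e. the two sides are never equal, so the relation holds for every integer in [-5, 5].

Answer: All integers in [-5, 5]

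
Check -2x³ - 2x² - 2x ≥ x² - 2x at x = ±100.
x = 100: LHS = -2·100³ - 2·100² - 2·100 = -2020200, RHS = 100² - 2·100 = 9800; -2020200 ≥ 9800 — FAILS
x = -100: LHS = -2·(-100)³ - 2·(-100)² - 2·(-100) = 1980200, RHS = (-100)² - 2·(-100) = 10200; 1980200 ≥ 10200 — holds

Answer: Partially: fails for x = 100, holds for x = -100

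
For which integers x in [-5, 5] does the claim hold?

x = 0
Holds for: {0}
Fails for: {-5, -4, -3, -2, -1, 1, 2, 3, 4, 5}

Answer: {0}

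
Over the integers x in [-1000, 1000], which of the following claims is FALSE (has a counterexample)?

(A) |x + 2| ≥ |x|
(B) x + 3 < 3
(A) x = -2: LHS = |(-2) + 2| = |0| = 0, RHS = |-2| = 2; 0 ≥ 2 — FAILS
(B) x = 0: LHS = 0 + 3 = 3; 3 < 3 — FAILS

Answer: Both A and B are false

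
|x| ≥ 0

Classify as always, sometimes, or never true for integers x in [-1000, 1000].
An absolute value is never negative, so the left side is ≥ 0 for every x, while the right side is 0. Tightest case in [-1000, 1000] is x = 0:
x = 0: LHS = |0| = 0; 0 ≥ 0 — holds
Hence LHS − RHS is never negative, i.e. LHS ≥ RHS throughout, so the relation holds for every integer in [-1000, 1000].

No counterexample exists.

Answer: Always true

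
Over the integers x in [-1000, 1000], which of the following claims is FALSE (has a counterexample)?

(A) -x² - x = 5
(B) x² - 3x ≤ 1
(A) x = 0: LHS = -0² - 0 = 0; 0 = 5 — FAILS
(B) x = -1: LHS = (-1)² - 3·(-1) = 4; 4 ≤ 1 — FAILS

Answer: Both A and B are false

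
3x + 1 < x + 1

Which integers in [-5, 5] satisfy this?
Holds for: {-5, -4, -3, -2, -1}
Fails for: {0, 1, 2, 3, 4, 5}

Answer: {-5, -4, -3, -2, -1}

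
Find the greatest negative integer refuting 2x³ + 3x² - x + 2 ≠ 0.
Testing negative integers from -1 downward:
x = -1: LHS = 2·(-1)³ + 3·(-1)² - (-1) + 2 = 4; 4 ≠ 0 — holds
x = -2: LHS = 2·(-2)³ + 3·(-2)² - (-2) + 2 = 0; 0 ≠ 0 — FAILS  ← closest negative counterexample to 0

Answer: x = -2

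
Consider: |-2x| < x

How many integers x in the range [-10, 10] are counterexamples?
Counterexamples in [-10, 10]: {-10, -9, -8, -7, -6, -5, -4, -3, -2, -1, 0, 1, 2, 3, 4, 5, 6, 7, 8, 9, 10}.

Counting them gives 21 values.

Answer: 21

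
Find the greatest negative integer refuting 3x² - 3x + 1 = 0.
Testing negative integers from -1 downward:
x = -1: LHS = 3·(-1)² - 3·(-1) + 1 = 7; 7 = 0 — FAILS  ← closest negative counterexample to 0

Answer: x = -1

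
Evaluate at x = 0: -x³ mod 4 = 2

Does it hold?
x = 0: LHS = (-0³) mod 4 = 0 mod 4 = 0; 0 = 2 — FAILS

The relation fails at x = 0, so x = 0 is a counterexample.

Answer: No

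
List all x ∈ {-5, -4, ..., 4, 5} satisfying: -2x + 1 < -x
Holds for: {2, 3, 4, 5}
Fails for: {-5, -4, -3, -2, -1, 0, 1}

Answer: {2, 3, 4, 5}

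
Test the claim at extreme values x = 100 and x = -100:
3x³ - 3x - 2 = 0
x = 100: LHS = 3·100³ - 3·100 - 2 = 2999698; 2999698 = 0 — FAILS
x = -100: LHS = 3·(-100)³ - 3·(-100) - 2 = -2999702; -2999702 = 0 — FAILS

Answer: No, fails for both x = 100 and x = -100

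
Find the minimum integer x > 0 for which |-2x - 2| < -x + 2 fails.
Testing positive integers:
x = 1: LHS = |-2·1 - 2| = |-4| = 4, RHS = -1 + 2 = 1; 4 < 1 — FAILS  ← smallest positive counterexample

Answer: x = 1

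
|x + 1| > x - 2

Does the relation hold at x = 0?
x = 0: LHS = |0 + 1| = |1| = 1, RHS = 0 - 2 = -2; 1 > -2 — holds

The relation is satisfied at x = 0.

Answer: Yes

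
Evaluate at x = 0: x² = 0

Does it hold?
x = 0: LHS = 0² = 0; 0 = 0 — holds

The relation is satisfied at x = 0.

Answer: Yes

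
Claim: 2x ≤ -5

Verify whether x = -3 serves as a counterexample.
Substitute x = -3 into the relation:
x = -3: LHS = 2·(-3) = -6; -6 ≤ -5 — holds

The claim holds here, so x = -3 is not a counterexample. (A counterexample exists elsewhere, e.g. x = 0.)

Answer: No, x = -3 is not a counterexample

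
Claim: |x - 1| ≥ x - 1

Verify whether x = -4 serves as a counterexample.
Substitute x = -4 into the relation:
x = -4: LHS = |(-4) - 1| = |-5| = 5, RHS = (-4) - 1 = -5; 5 ≥ -5 — holds

The relation holds at x = -4, so it is not a counterexample.

Answer: No, x = -4 is not a counterexample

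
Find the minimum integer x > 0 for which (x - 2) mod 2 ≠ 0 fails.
Testing positive integers:
x = 1: LHS = (1 - 2) mod 2 = (-1) mod 2 = 1; 1 ≠ 0 — holds
x = 2: LHS = (2 - 2) mod 2 = 0 mod 2 = 0; 0 ≠ 0 — FAILS  ← smallest positive counterexample

Answer: x = 2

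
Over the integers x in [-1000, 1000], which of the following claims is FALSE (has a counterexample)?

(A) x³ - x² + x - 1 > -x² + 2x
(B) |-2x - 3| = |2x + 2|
(A) x = 0: LHS = 0³ - 0² + 0 - 1 = -1, RHS = -0² + 2·0 = 0; -1 > 0 — FAILS
(B) x = 0: LHS = |-2·0 - 3| = |-3| = 3, RHS = |2·0 + 2| = |2| = 2; 3 = 2 — FAILS

Answer: Both A and B are false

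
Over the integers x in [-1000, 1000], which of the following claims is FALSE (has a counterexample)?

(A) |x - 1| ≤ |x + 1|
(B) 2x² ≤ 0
(A) x = -1: LHS = |(-1) - 1| = |-2| = 2, RHS = |(-1) + 1| = |0| = 0; 2 ≤ 0 — FAILS
(B) x = 1: LHS = 2·1² = 2; 2 ≤ 0 — FAILS

Answer: Both A and B are false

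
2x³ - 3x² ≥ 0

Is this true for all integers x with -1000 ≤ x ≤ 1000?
The claim fails at x = 1:
x = 1: LHS = 2·1³ - 3·1² = -1; -1 ≥ 0 — FAILS

Because a single integer refutes it, the statement is false.

Answer: False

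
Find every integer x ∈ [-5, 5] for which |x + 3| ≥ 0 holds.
An absolute value is never negative, so the left side is ≥ 0 for every x, while the right side is 0. Tightest case in [-5, 5] is x = -3:
x = -3: LHS = |(-3) + 3| = |0| = 0; 0 ≥ 0 — holds
Hence LHS − RHS is never negative, i.e. LHS ≥ RHS throughout, so the relation holds for every integer in [-5, 5].

Answer: All integers in [-5, 5]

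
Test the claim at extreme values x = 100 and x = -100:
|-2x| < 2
x = 100: LHS = |-2·100| = |-200| = 200; 200 < 2 — FAILS
x = -100: LHS = |-2·(-100)| = |200| = 200; 200 < 2 — FAILS

Answer: No, fails for both x = 100 and x = -100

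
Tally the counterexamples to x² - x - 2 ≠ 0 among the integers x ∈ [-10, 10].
Counterexamples in [-10, 10]: {-1, 2}.

Counting them gives 2 values.

Answer: 2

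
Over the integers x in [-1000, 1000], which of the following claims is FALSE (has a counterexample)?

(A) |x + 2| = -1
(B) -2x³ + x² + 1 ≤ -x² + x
(A) x = 0: LHS = |0 + 2| = |2| = 2; 2 = -1 — FAILS
(B) x = 0: LHS = -2·0³ + 0² + 1 = 1, RHS = -0² + 0 = 0; 1 ≤ 0 — FAILS

Answer: Both A and B are false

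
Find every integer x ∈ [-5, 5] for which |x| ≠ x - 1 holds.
Over all integers in [-5, 5], LHS − RHS is always positive; it is smallest at x = 0, where it equals 1:
x = 0: LHS = |0| = 0, RHS = 0 - 1 = -1; 0 ≠ -1 — holds
At the ends of the range:
x = -5: LHS = |-5| = 5, RHS = (-5) - 1 = -6; 5 ≠ -6 — holds
x = 5: LHS = |5| = 5, RHS = 5 - 1 = 4; 5 ≠ 4 — holds
Hence LHS − RHS is never 0, i.e. the two sides are never equal, so the relation holds for every integer in [-5, 5].

Answer: All integers in [-5, 5]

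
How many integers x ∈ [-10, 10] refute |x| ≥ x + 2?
Counterexamples in [-10, 10]: {0, 1, 2, 3, 4, 5, 6, 7, 8, 9, 10}.

Counting them gives 11 values.

Answer: 11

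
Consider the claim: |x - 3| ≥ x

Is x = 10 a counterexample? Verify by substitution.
Substitute x = 10 into the relation:
x = 10: LHS = |10 - 3| = |7| = 7; 7 ≥ 10 — FAILS

Since the claim fails at x = 10, this value is a counterexample.

Answer: Yes, x = 10 is a counterexample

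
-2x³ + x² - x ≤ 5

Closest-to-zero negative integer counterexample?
Testing negative integers from -1 downward:
x = -1: LHS = -2·(-1)³ + (-1)² - (-1) = 4; 4 ≤ 5 — holds
x = -2: LHS = -2·(-2)³ + (-2)² - (-2) = 22; 22 ≤ 5 — FAILS  ← closest negative counterexample to 0

Answer: x = -2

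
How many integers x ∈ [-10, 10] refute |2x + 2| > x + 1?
Counterexamples in [-10, 10]: {-1}.

Counting them gives 1 values.

Answer: 1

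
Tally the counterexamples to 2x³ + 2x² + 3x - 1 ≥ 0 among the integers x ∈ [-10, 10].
Counterexamples in [-10, 10]: {-10, -9, -8, -7, -6, -5, -4, -3, -2, -1, 0}.

Counting them gives 11 values.

Answer: 11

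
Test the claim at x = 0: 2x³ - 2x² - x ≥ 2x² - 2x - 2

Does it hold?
x = 0: LHS = 2·0³ - 2·0² - 0 = 0, RHS = 2·0² - 2·0 - 2 = -2; 0 ≥ -2 — holds

The relation is satisfied at x = 0.

Answer: Yes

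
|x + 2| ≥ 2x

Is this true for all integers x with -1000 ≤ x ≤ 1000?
The claim fails at x = 3:
x = 3: LHS = |3 + 2| = |5| = 5, RHS = 2·3 = 6; 5 ≥ 6 — FAILS

Because a single integer refutes it, the statement is false.

Answer: False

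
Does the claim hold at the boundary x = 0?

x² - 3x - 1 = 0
x = 0: LHS = 0² - 3·0 - 1 = -1; -1 = 0 — FAILS

The relation fails at x = 0, so x = 0 is a counterexample.

Answer: No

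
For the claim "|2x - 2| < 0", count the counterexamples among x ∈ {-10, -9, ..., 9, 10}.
Counterexamples in [-10, 10]: {-10, -9, -8, -7, -6, -5, -4, -3, -2, -1, 0, 1, 2, 3, 4, 5, 6, 7, 8, 9, 10}.

Counting them gives 21 values.

Answer: 21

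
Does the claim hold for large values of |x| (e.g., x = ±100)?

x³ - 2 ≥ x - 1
x = 100: LHS = 100³ - 2 = 999998, RHS = 100 - 1 = 99; 999998 ≥ 99 — holds
x = -100: LHS = (-100)³ - 2 = -1000002, RHS = (-100) - 1 = -101; -1000002 ≥ -101 — FAILS

Answer: Partially: holds for x = 100, fails for x = -100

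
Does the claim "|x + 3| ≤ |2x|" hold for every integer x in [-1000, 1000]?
The claim fails at x = 0:
x = 0: LHS = |0 + 3| = |3| = 3, RHS = |2·0| = |0| = 0; 3 ≤ 0 — FAILS

Because a single integer refutes it, the statement is false.

Answer: False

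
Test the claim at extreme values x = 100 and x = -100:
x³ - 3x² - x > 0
x = 100: LHS = 100³ - 3·100² - 100 = 969900; 969900 > 0 — holds
x = -100: LHS = (-100)³ - 3·(-100)² - (-100) = -1029900; -1029900 > 0 — FAILS

Answer: Partially: holds for x = 100, fails for x = -100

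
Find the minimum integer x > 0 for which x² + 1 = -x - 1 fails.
Testing positive integers:
x = 1: LHS = 1² + 1 = 2, RHS = -1 - 1 = -2; 2 = -2 — FAILS  ← smallest positive counterexample

Answer: x = 1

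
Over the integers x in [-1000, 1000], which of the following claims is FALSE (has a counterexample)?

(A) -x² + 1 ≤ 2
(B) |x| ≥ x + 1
(A) Over all integers in [-1000, 1000], LHS − RHS is largest at x = 0, where it equals -1:
x = 0: LHS = -0² + 1 = 1; 1 ≤ 2 — holds
At the ends of the range:
x = -1000: LHS = -(-1000)² + 1 = -999999; -999999 ≤ 2 — holds
x = 1000: LHS = -1000² + 1 = -999999; -999999 ≤ 2 — holds
Hence LHS − RHS is never positive, i.e. LHS ≤ RHS throughout, so the relation holds for every integer in [-1000, 1000].

(B) x = 0: LHS = |0| = 0, RHS = 0 + 1 = 1; 0 ≥ 1 — FAILS

Only (B) has a counterexample.

Answer: B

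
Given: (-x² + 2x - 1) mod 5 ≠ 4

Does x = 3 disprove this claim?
Substitute x = 3 into the relation:
x = 3: LHS = (-3² + 2·3 - 1) mod 5 = (-4) mod 5 = 1; 1 ≠ 4 — holds

The claim holds here, so x = 3 is not a counterexample. (A counterexample exists elsewhere, e.g. x = 0.)

Answer: No, x = 3 is not a counterexample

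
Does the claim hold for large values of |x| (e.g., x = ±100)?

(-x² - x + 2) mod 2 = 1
x = 100: LHS = (-100² - 100 + 2) mod 2 = (-10098) mod 2 = 0; 0 = 1 — FAILS
x = -100: LHS = (-(-100)² - (-100) + 2) mod 2 = (-9898) mod 2 = 0; 0 = 1 — FAILS

Answer: No, fails for both x = 100 and x = -100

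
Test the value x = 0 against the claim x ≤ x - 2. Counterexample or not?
Substitute x = 0 into the relation:
x = 0: RHS = 0 - 2 = -2; 0 ≤ -2 — FAILS

Since the claim fails at x = 0, this value is a counterexample.

Answer: Yes, x = 0 is a counterexample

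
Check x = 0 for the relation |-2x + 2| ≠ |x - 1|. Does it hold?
x = 0: LHS = |-2·0 + 2| = |2| = 2, RHS = |0 - 1| = |-1| = 1; 2 ≠ 1 — holds

The relation is satisfied at x = 0.

Answer: Yes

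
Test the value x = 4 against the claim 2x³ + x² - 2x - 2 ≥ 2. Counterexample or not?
Substitute x = 4 into the relation:
x = 4: LHS = 2·4³ + 4² - 2·4 - 2 = 134; 134 ≥ 2 — holds

The claim holds here, so x = 4 is not a counterexample. (A counterexample exists elsewhere, e.g. x = 0.)

Answer: No, x = 4 is not a counterexample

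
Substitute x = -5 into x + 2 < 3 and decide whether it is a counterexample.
Substitute x = -5 into the relation:
x = -5: LHS = (-5) + 2 = -3; -3 < 3 — holds

The claim holds here, so x = -5 is not a counterexample. (A counterexample exists elsewhere, e.g. x = 1.)

Answer: No, x = -5 is not a counterexample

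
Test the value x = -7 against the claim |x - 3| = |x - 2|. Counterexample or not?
Substitute x = -7 into the relation:
x = -7: LHS = |(-7) - 3| = |-10| = 10, RHS = |(-7) - 2| = |-9| = 9; 10 = 9 — FAILS

Since the claim fails at x = -7, this value is a counterexample.

Answer: Yes, x = -7 is a counterexample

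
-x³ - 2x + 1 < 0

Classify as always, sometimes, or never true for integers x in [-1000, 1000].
Holds at x = 1: LHS = -1³ - 2·1 + 1 = -2; -2 < 0 — holds
Fails at x = 0: LHS = -0³ - 2·0 + 1 = 1; 1 < 0 — FAILS
It is satisfied by some integers in the range but not all.

Answer: Sometimes true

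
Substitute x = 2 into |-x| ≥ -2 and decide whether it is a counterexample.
Substitute x = 2 into the relation:
x = 2: LHS = |-2| = 2; 2 ≥ -2 — holds

The relation holds at x = 2, so it is not a counterexample.

Answer: No, x = 2 is not a counterexample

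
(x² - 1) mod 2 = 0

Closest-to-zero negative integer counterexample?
Testing negative integers from -1 downward:
x = -1: LHS = ((-1)² - 1) mod 2 = 0 mod 2 = 0; 0 = 0 — holds
x = -2: LHS = ((-2)² - 1) mod 2 = 3 mod 2 = 1; 1 = 0 — FAILS  ← closest negative counterexample to 0

Answer: x = -2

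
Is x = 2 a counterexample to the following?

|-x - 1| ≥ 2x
Substitute x = 2 into the relation:
x = 2: LHS = |-2 - 1| = |-3| = 3, RHS = 2·2 = 4; 3 ≥ 4 — FAILS

Since the claim fails at x = 2, this value is a counterexample.

Answer: Yes, x = 2 is a counterexample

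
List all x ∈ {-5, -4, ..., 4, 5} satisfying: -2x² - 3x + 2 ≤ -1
Holds for: {-5, -4, -3, 1, 2, 3, 4, 5}
Fails for: {-2, -1, 0}

Answer: {-5, -4, -3, 1, 2, 3, 4, 5}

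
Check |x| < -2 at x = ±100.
x = 100: LHS = |100| = 100; 100 < -2 — FAILS
x = -100: LHS = |-100| = 100; 100 < -2 — FAILS

Answer: No, fails for both x = 100 and x = -100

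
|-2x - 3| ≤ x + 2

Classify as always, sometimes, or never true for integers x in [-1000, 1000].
Holds at x = -1: LHS = |-2·(-1) - 3| = |-1| = 1, RHS = (-1) + 2 = 1; 1 ≤ 1 — holds
Fails at x = 0: LHS = |-2·0 - 3| = |-3| = 3, RHS = 0 + 2 = 2; 3 ≤ 2 — FAILS
It is satisfied by some integers in the range but not all.

Answer: Sometimes true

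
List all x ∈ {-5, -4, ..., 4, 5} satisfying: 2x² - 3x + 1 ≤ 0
Holds for: {1}
Fails for: {-5, -4, -3, -2, -1, 0, 2, 3, 4, 5}

Answer: {1}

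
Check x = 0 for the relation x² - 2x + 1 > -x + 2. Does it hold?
x = 0: LHS = 0² - 2·0 + 1 = 1, RHS = -0 + 2 = 2; 1 > 2 — FAILS

The relation fails at x = 0, so x = 0 is a counterexample.

Answer: No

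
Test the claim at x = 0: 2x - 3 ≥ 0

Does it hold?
x = 0: LHS = 2·0 - 3 = -3; -3 ≥ 0 — FAILS

The relation fails at x = 0, so x = 0 is a counterexample.

Answer: No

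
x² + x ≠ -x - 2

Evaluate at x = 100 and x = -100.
x = 100: LHS = 100² + 100 = 10100, RHS = -100 - 2 = -102; 10100 ≠ -102 — holds
x = -100: LHS = (-100)² + (-100) = 9900, RHS = -(-100) - 2 = 98; 9900 ≠ 98 — holds

Answer: Yes, holds for both x = 100 and x = -100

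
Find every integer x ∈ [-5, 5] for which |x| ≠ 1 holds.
Holds for: {-5, -4, -3, -2, 0, 2, 3, 4, 5}
Fails for: {-1, 1}

Answer: {-5, -4, -3, -2, 0, 2, 3, 4, 5}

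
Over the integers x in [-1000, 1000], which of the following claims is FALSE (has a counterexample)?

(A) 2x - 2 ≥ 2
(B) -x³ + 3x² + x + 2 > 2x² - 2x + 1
(A) x = 0: LHS = 2·0 - 2 = -2; -2 ≥ 2 — FAILS
(B) x = -1: LHS = -(-1)³ + 3·(-1)² + (-1) + 2 = 5, RHS = 2·(-1)² - 2·(-1) + 1 = 5; 5 > 5 — FAILS

Answer: Both A and B are false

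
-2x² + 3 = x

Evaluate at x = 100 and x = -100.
x = 100: LHS = -2·100² + 3 = -19997; -19997 = 100 — FAILS
x = -100: LHS = -2·(-100)² + 3 = -19997; -19997 = -100 — FAILS

Answer: No, fails for both x = 100 and x = -100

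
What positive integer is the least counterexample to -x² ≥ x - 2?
Testing positive integers:
x = 1: LHS = -1² = -1, RHS = 1 - 2 = -1; -1 ≥ -1 — holds
x = 2: LHS = -2² = -4, RHS = 2 - 2 = 0; -4 ≥ 0 — FAILS  ← smallest positive counterexample

Answer: x = 2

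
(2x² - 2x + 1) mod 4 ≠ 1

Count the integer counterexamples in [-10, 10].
Counterexamples in [-10, 10]: {-10, -9, -8, -7, -6, -5, -4, -3, -2, -1, 0, 1, 2, 3, 4, 5, 6, 7, 8, 9, 10}.

Counting them gives 21 values.

Answer: 21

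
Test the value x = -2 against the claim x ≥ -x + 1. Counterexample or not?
Substitute x = -2 into the relation:
x = -2: RHS = -(-2) + 1 = 3; -2 ≥ 3 — FAILS

Since the claim fails at x = -2, this value is a counterexample.

Answer: Yes, x = -2 is a counterexample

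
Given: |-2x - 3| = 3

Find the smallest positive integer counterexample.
Testing positive integers:
x = 1: LHS = |-2·1 - 3| = |-5| = 5; 5 = 3 — FAILS  ← smallest positive counterexample

Answer: x = 1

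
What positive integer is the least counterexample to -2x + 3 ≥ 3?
Testing positive integers:
x = 1: LHS = -2·1 + 3 = 1; 1 ≥ 3 — FAILS  ← smallest positive counterexample

Answer: x = 1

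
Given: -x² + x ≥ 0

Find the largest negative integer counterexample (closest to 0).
Testing negative integers from -1 downward:
x = -1: LHS = -(-1)² + (-1) = -2; -2 ≥ 0 — FAILS  ← closest negative counterexample to 0

Answer: x = -1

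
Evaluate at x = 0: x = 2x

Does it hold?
x = 0: RHS = 2·0 = 0; 0 = 0 — holds

The relation is satisfied at x = 0.

Answer: Yes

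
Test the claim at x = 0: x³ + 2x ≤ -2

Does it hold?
x = 0: LHS = 0³ + 2·0 = 0; 0 ≤ -2 — FAILS

The relation fails at x = 0, so x = 0 is a counterexample.

Answer: No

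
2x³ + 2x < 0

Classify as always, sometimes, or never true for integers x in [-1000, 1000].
Holds at x = -1: LHS = 2·(-1)³ + 2·(-1) = -4; -4 < 0 — holds
Fails at x = 0: LHS = 2·0³ + 2·0 = 0; 0 < 0 — FAILS
It is satisfied by some integers in the range but not all.

Answer: Sometimes true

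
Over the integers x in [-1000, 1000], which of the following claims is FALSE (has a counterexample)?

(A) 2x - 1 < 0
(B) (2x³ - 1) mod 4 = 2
(A) x = 1: LHS = 2·1 - 1 = 1; 1 < 0 — FAILS
(B) x = 0: LHS = (2·0³ - 1) mod 4 = (-1) mod 4 = 3; 3 = 2 — FAILS

Answer: Both A and B are false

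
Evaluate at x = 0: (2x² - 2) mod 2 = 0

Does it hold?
x = 0: LHS = (2·0² - 2) mod 2 = (-2) mod 2 = 0; 0 = 0 — holds

The relation is satisfied at x = 0.

Answer: Yes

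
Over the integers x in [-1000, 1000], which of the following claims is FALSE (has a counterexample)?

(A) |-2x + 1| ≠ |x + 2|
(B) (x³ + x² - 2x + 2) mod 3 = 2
(A) x = 3: LHS = |-2·3 + 1| = |-5| = 5, RHS = |3 + 2| = |5| = 5; 5 ≠ 5 — FAILS
(B) x = -1: LHS = ((-1)³ + (-1)² - 2·(-1) + 2) mod 3 = 4 mod 3 = 1; 1 = 2 — FAILS

Answer: Both A and B are false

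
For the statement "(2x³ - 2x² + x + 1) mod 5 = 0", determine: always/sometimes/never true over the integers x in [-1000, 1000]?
Holds at x = -2: LHS = (2·(-2)³ - 2·(-2)² + (-2) + 1) mod 5 = (-25) mod 5 = 0; 0 = 0 — holds
Fails at x = 0: LHS = (2·0³ - 2·0² + 0 + 1) mod 5 = 1 mod 5 = 1; 1 = 0 — FAILS
It is satisfied by some integers in the range but not all.

Answer: Sometimes true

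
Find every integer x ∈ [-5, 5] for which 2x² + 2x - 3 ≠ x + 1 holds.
Track d = LHS − RHS over the integers in [-5, 5]. Equality would need d = 0, but d changes sign only between consecutive integers, jumping over 0:
x = -2: LHS = 2·(-2)² + 2·(-2) - 3 = 1, RHS = (-2) + 1 = -1; 1 ≠ -1 — holds  (d = 2)
x = -1: LHS = 2·(-1)² + 2·(-1) - 3 = -3, RHS = (-1) + 1 = 0; -3 ≠ 0 — holds  (d = -3)
x = 1: LHS = 2·1² + 2·1 - 3 = 1, RHS = 1 + 1 = 2; 1 ≠ 2 — holds  (d = -1)
x = 2: LHS = 2·2² + 2·2 - 3 = 9, RHS = 2 + 1 = 3; 9 ≠ 3 — holds  (d = 6)
Away from these crossings d keeps a constant sign, and checking every integer in [-5, 5] confirms d ≠ 0 throughout. Hence the two sides are never equal, so the relation holds for every integer in [-5, 5].

Answer: All integers in [-5, 5]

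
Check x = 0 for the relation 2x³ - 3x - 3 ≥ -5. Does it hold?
x = 0: LHS = 2·0³ - 3·0 - 3 = -3; -3 ≥ -5 — holds

The relation is satisfied at x = 0.

Answer: Yes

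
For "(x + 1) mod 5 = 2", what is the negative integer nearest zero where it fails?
Testing negative integers from -1 downward:
x = -1: LHS = ((-1) + 1) mod 5 = 0 mod 5 = 0; 0 = 2 — FAILS  ← closest negative counterexample to 0

Answer: x = -1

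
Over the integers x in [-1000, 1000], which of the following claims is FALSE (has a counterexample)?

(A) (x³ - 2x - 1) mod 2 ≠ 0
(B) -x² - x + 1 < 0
(A) x = 1: LHS = (1³ - 2·1 - 1) mod 2 = (-2) mod 2 = 0; 0 ≠ 0 — FAILS
(B) x = 0: LHS = -0² - 0 + 1 = 1; 1 < 0 — FAILS

Answer: Both A and B are false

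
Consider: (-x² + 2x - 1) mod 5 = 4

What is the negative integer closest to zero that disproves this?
Testing negative integers from -1 downward:
x = -1: LHS = (-(-1)² + 2·(-1) - 1) mod 5 = (-4) mod 5 = 1; 1 = 4 — FAILS  ← closest negative counterexample to 0

Answer: x = -1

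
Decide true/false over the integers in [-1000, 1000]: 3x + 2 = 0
The claim fails at x = 0:
x = 0: LHS = 3·0 + 2 = 2; 2 = 0 — FAILS

Because a single integer refutes it, the statement is false.

Answer: False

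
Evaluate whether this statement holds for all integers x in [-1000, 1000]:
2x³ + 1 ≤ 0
The claim fails at x = 0:
x = 0: LHS = 2·0³ + 1 = 1; 1 ≤ 0 — FAILS

Because a single integer refutes it, the statement is false.

Answer: False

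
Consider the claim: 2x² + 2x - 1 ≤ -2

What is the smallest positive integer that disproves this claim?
Testing positive integers:
x = 1: LHS = 2·1² + 2·1 - 1 = 3; 3 ≤ -2 — FAILS  ← smallest positive counterexample

Answer: x = 1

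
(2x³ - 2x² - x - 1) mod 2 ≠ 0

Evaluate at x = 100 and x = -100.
x = 100: LHS = (2·100³ - 2·100² - 100 - 1) mod 2 = 1979899 mod 2 = 1; 1 ≠ 0 — holds
x = -100: LHS = (2·(-100)³ - 2·(-100)² - (-100) - 1) mod 2 = (-2019901) mod 2 = 1; 1 ≠ 0 — holds

Answer: Yes, holds for both x = 100 and x = -100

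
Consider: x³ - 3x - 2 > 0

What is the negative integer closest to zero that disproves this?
Testing negative integers from -1 downward:
x = -1: LHS = (-1)³ - 3·(-1) - 2 = 0; 0 > 0 — FAILS  ← closest negative counterexample to 0

Answer: x = -1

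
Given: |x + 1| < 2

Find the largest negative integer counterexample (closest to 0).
Testing negative integers from -1 downward:
x = -1: LHS = |(-1) + 1| = |0| = 0; 0 < 2 — holds
x = -2: LHS = |(-2) + 1| = |-1| = 1; 1 < 2 — holds
x = -3: LHS = |(-3) + 1| = |-2| = 2; 2 < 2 — FAILS  ← closest negative counterexample to 0

Answer: x = -3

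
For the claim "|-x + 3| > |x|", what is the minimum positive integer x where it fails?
Testing positive integers:
x = 1: LHS = |-1 + 3| = |2| = 2, RHS = |1| = 1; 2 > 1 — holds
x = 2: LHS = |-2 + 3| = |1| = 1, RHS = |2| = 2; 1 > 2 — FAILS  ← smallest positive counterexample

Answer: x = 2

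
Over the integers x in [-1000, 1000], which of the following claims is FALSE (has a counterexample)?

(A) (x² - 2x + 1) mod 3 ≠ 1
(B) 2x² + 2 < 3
(A) x = 0: LHS = (0² - 2·0 + 1) mod 3 = 1 mod 3 = 1; 1 ≠ 1 — FAILS
(B) x = 1: LHS = 2·1² + 2 = 4; 4 < 3 — FAILS

Answer: Both A and B are false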